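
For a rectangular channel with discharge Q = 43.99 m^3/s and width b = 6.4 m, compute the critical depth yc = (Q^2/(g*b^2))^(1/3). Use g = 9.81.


Using yc = (Q^2 / (g * b^2))^(1/3):
Q^2 = 43.99^2 = 1935.12.
g * b^2 = 9.81 * 6.4^2 = 9.81 * 40.96 = 401.82.
Q^2 / (g*b^2) = 1935.12 / 401.82 = 4.8159.
yc = 4.8159^(1/3) = 1.6887 m.

1.6887


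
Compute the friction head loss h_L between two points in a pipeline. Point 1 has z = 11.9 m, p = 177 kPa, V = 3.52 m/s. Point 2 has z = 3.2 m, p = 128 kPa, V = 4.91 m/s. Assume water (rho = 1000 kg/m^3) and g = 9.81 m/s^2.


Total head at each section: H = z + p/(rho*g) + V^2/(2g).
H1 = 11.9 + 177*1000/(1000*9.81) + 3.52^2/(2*9.81)
   = 11.9 + 18.043 + 0.6315
   = 30.574 m.
H2 = 3.2 + 128*1000/(1000*9.81) + 4.91^2/(2*9.81)
   = 3.2 + 13.048 + 1.2288
   = 17.477 m.
h_L = H1 - H2 = 30.574 - 17.477 = 13.098 m.

13.098


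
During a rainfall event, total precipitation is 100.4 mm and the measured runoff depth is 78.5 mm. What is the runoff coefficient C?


The runoff coefficient C = runoff depth / rainfall depth.
C = 78.5 / 100.4
  = 0.7819.

0.7819


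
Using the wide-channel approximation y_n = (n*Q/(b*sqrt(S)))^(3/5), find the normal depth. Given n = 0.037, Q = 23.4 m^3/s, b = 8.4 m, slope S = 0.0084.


We use the wide-channel approximation y_n = (n*Q/(b*sqrt(S)))^(3/5).
sqrt(S) = sqrt(0.0084) = 0.091652.
Numerator: n*Q = 0.037 * 23.4 = 0.8658.
Denominator: b*sqrt(S) = 8.4 * 0.091652 = 0.769877.
arg = 1.1246.
y_n = 1.1246^(3/5) = 1.073 m.

1.073


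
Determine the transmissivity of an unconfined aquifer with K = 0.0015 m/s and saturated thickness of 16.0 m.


Transmissivity is defined as T = K * h.
T = 0.0015 * 16.0
  = 0.024 m^2/s.

0.024


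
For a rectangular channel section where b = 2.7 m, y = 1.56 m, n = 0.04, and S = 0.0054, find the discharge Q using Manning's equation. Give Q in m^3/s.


For a rectangular channel, the cross-sectional area A = b * y = 2.7 * 1.56 = 4.21 m^2.
The wetted perimeter P = b + 2y = 2.7 + 2*1.56 = 5.82 m.
Hydraulic radius R = A/P = 4.21/5.82 = 0.7237 m.
Velocity V = (1/n)*R^(2/3)*S^(1/2) = (1/0.04)*0.7237^(2/3)*0.0054^(1/2) = 1.4809 m/s.
Discharge Q = A * V = 4.21 * 1.4809 = 6.237 m^3/s.

6.237


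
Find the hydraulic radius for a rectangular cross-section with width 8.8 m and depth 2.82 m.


For a rectangular section:
Flow area A = b * y = 8.8 * 2.82 = 24.82 m^2.
Wetted perimeter P = b + 2y = 8.8 + 2*2.82 = 14.44 m.
Hydraulic radius R = A/P = 24.82 / 14.44 = 1.7186 m.

1.7186


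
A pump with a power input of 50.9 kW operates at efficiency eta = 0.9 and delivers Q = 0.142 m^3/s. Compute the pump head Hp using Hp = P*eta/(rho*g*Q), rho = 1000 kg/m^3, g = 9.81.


Pump head formula: Hp = P * eta / (rho * g * Q).
Numerator: P * eta = 50.9 * 1000 * 0.9 = 45810.0 W.
Denominator: rho * g * Q = 1000 * 9.81 * 0.142 = 1393.02.
Hp = 45810.0 / 1393.02 = 32.89 m.

32.89


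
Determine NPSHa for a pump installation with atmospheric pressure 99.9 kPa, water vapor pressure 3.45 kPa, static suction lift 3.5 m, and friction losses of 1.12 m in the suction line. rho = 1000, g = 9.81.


NPSHa = p_atm/(rho*g) - z_s - hf_s - p_vap/(rho*g).
p_atm/(rho*g) = 99.9*1000 / (1000*9.81) = 10.183 m.
p_vap/(rho*g) = 3.45*1000 / (1000*9.81) = 0.352 m.
NPSHa = 10.183 - 3.5 - 1.12 - 0.352
      = 5.21 m.

5.21


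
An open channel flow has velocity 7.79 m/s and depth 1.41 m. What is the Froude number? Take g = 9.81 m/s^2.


The Froude number is defined as Fr = V / sqrt(g*y).
g*y = 9.81 * 1.41 = 13.8321.
sqrt(g*y) = sqrt(13.8321) = 3.7192.
Fr = 7.79 / 3.7192 = 2.0946.

2.0946


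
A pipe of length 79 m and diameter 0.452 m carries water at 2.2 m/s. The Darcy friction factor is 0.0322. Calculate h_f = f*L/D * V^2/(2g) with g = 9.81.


Darcy-Weisbach equation: h_f = f * (L/D) * V^2/(2g).
f * L/D = 0.0322 * 79/0.452 = 5.6279.
V^2/(2g) = 2.2^2 / (2*9.81) = 4.84 / 19.62 = 0.2467 m.
h_f = 5.6279 * 0.2467 = 1.388 m.

1.388


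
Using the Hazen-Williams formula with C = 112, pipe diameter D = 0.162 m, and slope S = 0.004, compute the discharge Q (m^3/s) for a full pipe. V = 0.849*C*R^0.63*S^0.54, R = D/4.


For a full circular pipe, R = D/4 = 0.162/4 = 0.0405 m.
V = 0.849 * 112 * 0.0405^0.63 * 0.004^0.54
  = 0.849 * 112 * 0.132647 * 0.050712
  = 0.6396 m/s.
Pipe area A = pi*D^2/4 = pi*0.162^2/4 = 0.0206 m^2.
Q = A * V = 0.0206 * 0.6396 = 0.0132 m^3/s.

0.0132


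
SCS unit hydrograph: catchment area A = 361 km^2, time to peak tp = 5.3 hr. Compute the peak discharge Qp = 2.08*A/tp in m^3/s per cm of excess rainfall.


SCS formula: Qp = 2.08 * A / tp.
Qp = 2.08 * 361 / 5.3
   = 750.88 / 5.3
   = 141.68 m^3/s per cm.

141.68


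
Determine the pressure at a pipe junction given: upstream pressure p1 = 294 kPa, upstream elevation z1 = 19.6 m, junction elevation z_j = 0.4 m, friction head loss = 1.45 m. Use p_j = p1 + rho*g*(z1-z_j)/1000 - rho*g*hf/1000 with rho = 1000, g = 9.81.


Junction pressure: p_j = p1 + rho*g*(z1 - z_j)/1000 - rho*g*hf/1000.
Elevation term = 1000*9.81*(19.6 - 0.4)/1000 = 188.352 kPa.
Friction term = 1000*9.81*1.45/1000 = 14.225 kPa.
p_j = 294 + 188.352 - 14.225 = 468.13 kPa.

468.13


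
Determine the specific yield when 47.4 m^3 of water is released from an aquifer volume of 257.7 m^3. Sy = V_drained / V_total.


Specific yield Sy = Volume drained / Total volume.
Sy = 47.4 / 257.7
   = 0.1839.

0.1839


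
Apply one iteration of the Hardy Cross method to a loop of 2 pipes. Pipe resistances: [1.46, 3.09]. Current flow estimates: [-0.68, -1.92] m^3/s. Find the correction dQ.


Numerator terms (r*Q*|Q|): 1.46*-0.68*|-0.68| = -0.6751; 3.09*-1.92*|-1.92| = -11.391.
Sum of numerator = -12.0661.
Denominator terms (r*|Q|): 1.46*|-0.68| = 0.9928; 3.09*|-1.92| = 5.9328.
2 * sum of denominator = 2 * 6.9256 = 13.8512.
dQ = --12.0661 / 13.8512 = 0.8711 m^3/s.

0.8711


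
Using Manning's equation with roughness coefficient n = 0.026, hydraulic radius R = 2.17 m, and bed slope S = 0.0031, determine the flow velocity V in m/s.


Manning's equation gives V = (1/n) * R^(2/3) * S^(1/2).
First, compute R^(2/3) = 2.17^(2/3) = 1.6761.
Next, S^(1/2) = 0.0031^(1/2) = 0.055678.
Then 1/n = 1/0.026 = 38.46.
V = 38.46 * 1.6761 * 0.055678 = 3.5893 m/s.

3.5893


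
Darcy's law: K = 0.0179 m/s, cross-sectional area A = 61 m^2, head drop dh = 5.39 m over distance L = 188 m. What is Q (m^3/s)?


Darcy's law: Q = K * A * i, where i = dh/L.
Hydraulic gradient i = 5.39 / 188 = 0.02867.
Q = 0.0179 * 61 * 0.02867
  = 0.0313 m^3/s.

0.0313


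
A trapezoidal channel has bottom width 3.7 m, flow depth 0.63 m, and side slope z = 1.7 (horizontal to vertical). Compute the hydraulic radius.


For a trapezoidal section with side slope z:
A = (b + z*y)*y = (3.7 + 1.7*0.63)*0.63 = 3.006 m^2.
P = b + 2*y*sqrt(1 + z^2) = 3.7 + 2*0.63*sqrt(1 + 1.7^2) = 6.185 m.
R = A/P = 3.006 / 6.185 = 0.486 m.

0.486


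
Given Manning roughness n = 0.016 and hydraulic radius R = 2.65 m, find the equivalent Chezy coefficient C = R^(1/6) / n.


The Chezy coefficient relates to Manning's n through C = R^(1/6) / n.
R^(1/6) = 2.65^(1/6) = 1.176362.
C = 1.176362 / 0.016 = 73.52 m^(1/2)/s.

73.52


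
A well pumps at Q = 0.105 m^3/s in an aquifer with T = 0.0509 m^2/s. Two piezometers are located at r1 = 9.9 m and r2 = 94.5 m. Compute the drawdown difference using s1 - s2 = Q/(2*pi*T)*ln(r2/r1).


Thiem equation: s1 - s2 = Q/(2*pi*T) * ln(r2/r1).
ln(r2/r1) = ln(94.5/9.9) = 2.2561.
Q/(2*pi*T) = 0.105 / (2*pi*0.0509) = 0.105 / 0.3198 = 0.3283.
s1 - s2 = 0.3283 * 2.2561 = 0.7407 m.

0.7407


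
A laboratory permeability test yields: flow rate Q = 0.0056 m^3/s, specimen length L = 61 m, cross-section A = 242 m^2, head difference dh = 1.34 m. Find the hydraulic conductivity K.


From K = Q*L / (A*dh):
Numerator: Q*L = 0.0056 * 61 = 0.3416.
Denominator: A*dh = 242 * 1.34 = 324.28.
K = 0.3416 / 324.28 = 0.001053 m/s.

0.001053


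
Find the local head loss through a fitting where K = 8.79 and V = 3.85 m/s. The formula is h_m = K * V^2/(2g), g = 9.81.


Minor loss formula: h_m = K * V^2/(2g).
V^2 = 3.85^2 = 14.8225.
V^2/(2g) = 14.8225 / 19.62 = 0.7555 m.
h_m = 8.79 * 0.7555 = 6.6407 m.

6.6407


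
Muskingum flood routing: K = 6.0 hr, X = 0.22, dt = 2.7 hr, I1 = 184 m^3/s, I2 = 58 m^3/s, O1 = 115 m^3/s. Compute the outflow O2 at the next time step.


Muskingum coefficients:
denom = 2*K*(1-X) + dt = 2*6.0*(1-0.22) + 2.7 = 12.06.
C0 = (dt - 2*K*X)/denom = (2.7 - 2*6.0*0.22)/12.06 = 0.005.
C1 = (dt + 2*K*X)/denom = (2.7 + 2*6.0*0.22)/12.06 = 0.4428.
C2 = (2*K*(1-X) - dt)/denom = 0.5522.
O2 = C0*I2 + C1*I1 + C2*O1
   = 0.005*58 + 0.4428*184 + 0.5522*115
   = 145.27 m^3/s.

145.27


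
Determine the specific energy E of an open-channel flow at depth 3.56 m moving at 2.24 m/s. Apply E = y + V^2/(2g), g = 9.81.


Specific energy E = y + V^2/(2g).
Velocity head = V^2/(2g) = 2.24^2 / (2*9.81) = 5.0176 / 19.62 = 0.2557 m.
E = 3.56 + 0.2557 = 3.8157 m.

3.8157


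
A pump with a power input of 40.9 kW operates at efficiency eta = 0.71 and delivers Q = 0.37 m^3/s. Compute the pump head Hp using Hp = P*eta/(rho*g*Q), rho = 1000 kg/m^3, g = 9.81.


Pump head formula: Hp = P * eta / (rho * g * Q).
Numerator: P * eta = 40.9 * 1000 * 0.71 = 29039.0 W.
Denominator: rho * g * Q = 1000 * 9.81 * 0.37 = 3629.7.
Hp = 29039.0 / 3629.7 = 8.0 m.

8.0


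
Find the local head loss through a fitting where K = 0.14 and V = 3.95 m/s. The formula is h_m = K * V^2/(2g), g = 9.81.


Minor loss formula: h_m = K * V^2/(2g).
V^2 = 3.95^2 = 15.6025.
V^2/(2g) = 15.6025 / 19.62 = 0.7952 m.
h_m = 0.14 * 0.7952 = 0.1113 m.

0.1113


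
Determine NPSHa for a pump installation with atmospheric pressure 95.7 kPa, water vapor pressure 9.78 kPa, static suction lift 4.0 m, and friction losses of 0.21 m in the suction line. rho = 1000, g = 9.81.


NPSHa = p_atm/(rho*g) - z_s - hf_s - p_vap/(rho*g).
p_atm/(rho*g) = 95.7*1000 / (1000*9.81) = 9.755 m.
p_vap/(rho*g) = 9.78*1000 / (1000*9.81) = 0.997 m.
NPSHa = 9.755 - 4.0 - 0.21 - 0.997
      = 4.55 m.

4.55


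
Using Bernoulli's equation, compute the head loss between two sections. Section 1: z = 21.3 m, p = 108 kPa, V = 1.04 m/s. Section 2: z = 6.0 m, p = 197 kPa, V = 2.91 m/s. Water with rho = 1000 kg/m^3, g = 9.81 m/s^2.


Total head at each section: H = z + p/(rho*g) + V^2/(2g).
H1 = 21.3 + 108*1000/(1000*9.81) + 1.04^2/(2*9.81)
   = 21.3 + 11.009 + 0.0551
   = 32.364 m.
H2 = 6.0 + 197*1000/(1000*9.81) + 2.91^2/(2*9.81)
   = 6.0 + 20.082 + 0.4316
   = 26.513 m.
h_L = H1 - H2 = 32.364 - 26.513 = 5.851 m.

5.851


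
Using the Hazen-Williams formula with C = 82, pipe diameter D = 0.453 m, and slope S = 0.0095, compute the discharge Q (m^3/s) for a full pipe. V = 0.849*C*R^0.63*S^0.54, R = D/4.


For a full circular pipe, R = D/4 = 0.453/4 = 0.1133 m.
V = 0.849 * 82 * 0.1133^0.63 * 0.0095^0.54
  = 0.849 * 82 * 0.253539 * 0.080904
  = 1.428 m/s.
Pipe area A = pi*D^2/4 = pi*0.453^2/4 = 0.1612 m^2.
Q = A * V = 0.1612 * 1.428 = 0.2302 m^3/s.

0.2302


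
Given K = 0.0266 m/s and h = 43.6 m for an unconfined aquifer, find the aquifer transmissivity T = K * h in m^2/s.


Transmissivity is defined as T = K * h.
T = 0.0266 * 43.6
  = 1.1598 m^2/s.

1.1598


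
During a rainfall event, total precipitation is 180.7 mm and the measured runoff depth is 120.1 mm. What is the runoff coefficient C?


The runoff coefficient C = runoff depth / rainfall depth.
C = 120.1 / 180.7
  = 0.6646.

0.6646


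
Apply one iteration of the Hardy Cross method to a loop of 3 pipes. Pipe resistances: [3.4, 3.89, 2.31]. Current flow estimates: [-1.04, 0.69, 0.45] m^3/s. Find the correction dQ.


Numerator terms (r*Q*|Q|): 3.4*-1.04*|-1.04| = -3.6774; 3.89*0.69*|0.69| = 1.852; 2.31*0.45*|0.45| = 0.4678.
Sum of numerator = -1.3576.
Denominator terms (r*|Q|): 3.4*|-1.04| = 3.536; 3.89*|0.69| = 2.6841; 2.31*|0.45| = 1.0395.
2 * sum of denominator = 2 * 7.2596 = 14.5192.
dQ = --1.3576 / 14.5192 = 0.0935 m^3/s.

0.0935


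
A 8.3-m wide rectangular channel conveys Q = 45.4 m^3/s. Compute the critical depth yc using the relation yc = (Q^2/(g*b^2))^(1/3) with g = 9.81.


Using yc = (Q^2 / (g * b^2))^(1/3):
Q^2 = 45.4^2 = 2061.16.
g * b^2 = 9.81 * 8.3^2 = 9.81 * 68.89 = 675.81.
Q^2 / (g*b^2) = 2061.16 / 675.81 = 3.0499.
yc = 3.0499^(1/3) = 1.4502 m.

1.4502


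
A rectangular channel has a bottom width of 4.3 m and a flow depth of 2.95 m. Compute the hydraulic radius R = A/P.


For a rectangular section:
Flow area A = b * y = 4.3 * 2.95 = 12.69 m^2.
Wetted perimeter P = b + 2y = 4.3 + 2*2.95 = 10.2 m.
Hydraulic radius R = A/P = 12.69 / 10.2 = 1.2436 m.

1.2436


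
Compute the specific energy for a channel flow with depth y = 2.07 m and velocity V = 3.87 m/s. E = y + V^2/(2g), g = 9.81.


Specific energy E = y + V^2/(2g).
Velocity head = V^2/(2g) = 3.87^2 / (2*9.81) = 14.9769 / 19.62 = 0.7633 m.
E = 2.07 + 0.7633 = 2.8333 m.

2.8333


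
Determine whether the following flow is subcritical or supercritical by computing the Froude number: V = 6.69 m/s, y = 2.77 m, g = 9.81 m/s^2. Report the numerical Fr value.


The Froude number is defined as Fr = V / sqrt(g*y).
g*y = 9.81 * 2.77 = 27.1737.
sqrt(g*y) = sqrt(27.1737) = 5.2128.
Fr = 6.69 / 5.2128 = 1.2834.
Since Fr > 1, the flow is supercritical.

1.2834


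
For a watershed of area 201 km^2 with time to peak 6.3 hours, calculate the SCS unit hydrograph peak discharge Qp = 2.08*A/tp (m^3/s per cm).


SCS formula: Qp = 2.08 * A / tp.
Qp = 2.08 * 201 / 6.3
   = 418.08 / 6.3
   = 66.36 m^3/s per cm.

66.36


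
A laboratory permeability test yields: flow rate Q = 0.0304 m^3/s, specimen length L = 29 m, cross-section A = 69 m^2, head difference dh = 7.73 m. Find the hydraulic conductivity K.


From K = Q*L / (A*dh):
Numerator: Q*L = 0.0304 * 29 = 0.8816.
Denominator: A*dh = 69 * 7.73 = 533.37.
K = 0.8816 / 533.37 = 0.001653 m/s.

0.001653


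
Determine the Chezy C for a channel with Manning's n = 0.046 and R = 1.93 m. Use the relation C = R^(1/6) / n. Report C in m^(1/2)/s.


The Chezy coefficient relates to Manning's n through C = R^(1/6) / n.
R^(1/6) = 1.93^(1/6) = 1.115817.
C = 1.115817 / 0.046 = 24.26 m^(1/2)/s.

24.26


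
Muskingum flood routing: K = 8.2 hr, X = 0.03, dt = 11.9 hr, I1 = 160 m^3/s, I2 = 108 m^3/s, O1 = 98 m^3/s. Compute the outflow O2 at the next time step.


Muskingum coefficients:
denom = 2*K*(1-X) + dt = 2*8.2*(1-0.03) + 11.9 = 27.808.
C0 = (dt - 2*K*X)/denom = (11.9 - 2*8.2*0.03)/27.808 = 0.4102.
C1 = (dt + 2*K*X)/denom = (11.9 + 2*8.2*0.03)/27.808 = 0.4456.
C2 = (2*K*(1-X) - dt)/denom = 0.1441.
O2 = C0*I2 + C1*I1 + C2*O1
   = 0.4102*108 + 0.4456*160 + 0.1441*98
   = 129.73 m^3/s.

129.73


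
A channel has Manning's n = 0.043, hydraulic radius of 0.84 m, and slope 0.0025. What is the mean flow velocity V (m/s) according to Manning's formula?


Manning's equation gives V = (1/n) * R^(2/3) * S^(1/2).
First, compute R^(2/3) = 0.84^(2/3) = 0.8903.
Next, S^(1/2) = 0.0025^(1/2) = 0.05.
Then 1/n = 1/0.043 = 23.26.
V = 23.26 * 0.8903 * 0.05 = 1.0352 m/s.

1.0352


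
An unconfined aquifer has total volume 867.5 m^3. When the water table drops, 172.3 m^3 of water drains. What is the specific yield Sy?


Specific yield Sy = Volume drained / Total volume.
Sy = 172.3 / 867.5
   = 0.1986.

0.1986


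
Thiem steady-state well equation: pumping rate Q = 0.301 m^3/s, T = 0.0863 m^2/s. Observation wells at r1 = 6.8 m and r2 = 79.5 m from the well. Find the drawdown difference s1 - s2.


Thiem equation: s1 - s2 = Q/(2*pi*T) * ln(r2/r1).
ln(r2/r1) = ln(79.5/6.8) = 2.4588.
Q/(2*pi*T) = 0.301 / (2*pi*0.0863) = 0.301 / 0.5422 = 0.5551.
s1 - s2 = 0.5551 * 2.4588 = 1.3649 m.

1.3649


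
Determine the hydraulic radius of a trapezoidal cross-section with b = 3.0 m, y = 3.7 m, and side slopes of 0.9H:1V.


For a trapezoidal section with side slope z:
A = (b + z*y)*y = (3.0 + 0.9*3.7)*3.7 = 23.421 m^2.
P = b + 2*y*sqrt(1 + z^2) = 3.0 + 2*3.7*sqrt(1 + 0.9^2) = 12.956 m.
R = A/P = 23.421 / 12.956 = 1.8078 m.

1.8078


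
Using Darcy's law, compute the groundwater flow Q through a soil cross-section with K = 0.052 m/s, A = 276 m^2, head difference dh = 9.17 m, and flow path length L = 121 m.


Darcy's law: Q = K * A * i, where i = dh/L.
Hydraulic gradient i = 9.17 / 121 = 0.075785.
Q = 0.052 * 276 * 0.075785
  = 1.0877 m^3/s.

1.0877


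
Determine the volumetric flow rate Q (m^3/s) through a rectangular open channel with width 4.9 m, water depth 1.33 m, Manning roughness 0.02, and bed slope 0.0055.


For a rectangular channel, the cross-sectional area A = b * y = 4.9 * 1.33 = 6.52 m^2.
The wetted perimeter P = b + 2y = 4.9 + 2*1.33 = 7.56 m.
Hydraulic radius R = A/P = 6.52/7.56 = 0.862 m.
Velocity V = (1/n)*R^(2/3)*S^(1/2) = (1/0.02)*0.862^(2/3)*0.0055^(1/2) = 3.3587 m/s.
Discharge Q = A * V = 6.52 * 3.3587 = 21.889 m^3/s.

21.889


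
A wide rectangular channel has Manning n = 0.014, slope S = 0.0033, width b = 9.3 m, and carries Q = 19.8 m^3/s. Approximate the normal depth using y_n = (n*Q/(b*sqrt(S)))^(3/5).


We use the wide-channel approximation y_n = (n*Q/(b*sqrt(S)))^(3/5).
sqrt(S) = sqrt(0.0033) = 0.057446.
Numerator: n*Q = 0.014 * 19.8 = 0.2772.
Denominator: b*sqrt(S) = 9.3 * 0.057446 = 0.534248.
arg = 0.5189.
y_n = 0.5189^(3/5) = 0.6746 m.

0.6746


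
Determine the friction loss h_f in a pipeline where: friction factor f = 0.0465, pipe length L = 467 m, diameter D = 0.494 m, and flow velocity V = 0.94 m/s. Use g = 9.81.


Darcy-Weisbach equation: h_f = f * (L/D) * V^2/(2g).
f * L/D = 0.0465 * 467/0.494 = 43.9585.
V^2/(2g) = 0.94^2 / (2*9.81) = 0.8836 / 19.62 = 0.045 m.
h_f = 43.9585 * 0.045 = 1.98 m.

1.98


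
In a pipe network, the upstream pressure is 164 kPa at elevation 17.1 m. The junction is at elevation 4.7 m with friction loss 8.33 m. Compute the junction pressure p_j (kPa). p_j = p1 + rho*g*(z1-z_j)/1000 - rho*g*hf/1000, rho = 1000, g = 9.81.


Junction pressure: p_j = p1 + rho*g*(z1 - z_j)/1000 - rho*g*hf/1000.
Elevation term = 1000*9.81*(17.1 - 4.7)/1000 = 121.644 kPa.
Friction term = 1000*9.81*8.33/1000 = 81.717 kPa.
p_j = 164 + 121.644 - 81.717 = 203.93 kPa.

203.93


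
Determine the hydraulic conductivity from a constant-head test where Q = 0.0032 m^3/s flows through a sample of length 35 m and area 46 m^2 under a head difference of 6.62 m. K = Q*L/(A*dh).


From K = Q*L / (A*dh):
Numerator: Q*L = 0.0032 * 35 = 0.112.
Denominator: A*dh = 46 * 6.62 = 304.52.
K = 0.112 / 304.52 = 0.000368 m/s.

0.000368


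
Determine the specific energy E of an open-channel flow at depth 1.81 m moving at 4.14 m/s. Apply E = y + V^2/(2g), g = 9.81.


Specific energy E = y + V^2/(2g).
Velocity head = V^2/(2g) = 4.14^2 / (2*9.81) = 17.1396 / 19.62 = 0.8736 m.
E = 1.81 + 0.8736 = 2.6836 m.

2.6836


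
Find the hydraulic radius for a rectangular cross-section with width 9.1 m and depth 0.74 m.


For a rectangular section:
Flow area A = b * y = 9.1 * 0.74 = 6.73 m^2.
Wetted perimeter P = b + 2y = 9.1 + 2*0.74 = 10.58 m.
Hydraulic radius R = A/P = 6.73 / 10.58 = 0.6365 m.

0.6365


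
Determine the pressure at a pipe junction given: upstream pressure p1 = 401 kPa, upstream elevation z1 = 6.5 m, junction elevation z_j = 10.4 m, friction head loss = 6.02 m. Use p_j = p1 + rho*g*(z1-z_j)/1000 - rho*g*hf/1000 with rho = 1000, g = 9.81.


Junction pressure: p_j = p1 + rho*g*(z1 - z_j)/1000 - rho*g*hf/1000.
Elevation term = 1000*9.81*(6.5 - 10.4)/1000 = -38.259 kPa.
Friction term = 1000*9.81*6.02/1000 = 59.056 kPa.
p_j = 401 + -38.259 - 59.056 = 303.68 kPa.

303.68


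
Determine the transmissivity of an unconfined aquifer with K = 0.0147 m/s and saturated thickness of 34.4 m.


Transmissivity is defined as T = K * h.
T = 0.0147 * 34.4
  = 0.5057 m^2/s.

0.5057


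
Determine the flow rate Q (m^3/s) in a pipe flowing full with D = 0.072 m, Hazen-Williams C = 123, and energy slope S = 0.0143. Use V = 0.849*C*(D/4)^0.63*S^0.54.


For a full circular pipe, R = D/4 = 0.072/4 = 0.018 m.
V = 0.849 * 123 * 0.018^0.63 * 0.0143^0.54
  = 0.849 * 123 * 0.079583 * 0.100898
  = 0.8385 m/s.
Pipe area A = pi*D^2/4 = pi*0.072^2/4 = 0.0041 m^2.
Q = A * V = 0.0041 * 0.8385 = 0.0034 m^3/s.

0.0034


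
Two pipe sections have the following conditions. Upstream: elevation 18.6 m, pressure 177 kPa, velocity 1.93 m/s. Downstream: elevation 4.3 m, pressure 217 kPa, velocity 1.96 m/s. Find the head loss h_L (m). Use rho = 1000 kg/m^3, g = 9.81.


Total head at each section: H = z + p/(rho*g) + V^2/(2g).
H1 = 18.6 + 177*1000/(1000*9.81) + 1.93^2/(2*9.81)
   = 18.6 + 18.043 + 0.1899
   = 36.833 m.
H2 = 4.3 + 217*1000/(1000*9.81) + 1.96^2/(2*9.81)
   = 4.3 + 22.12 + 0.1958
   = 26.616 m.
h_L = H1 - H2 = 36.833 - 26.616 = 10.217 m.

10.217


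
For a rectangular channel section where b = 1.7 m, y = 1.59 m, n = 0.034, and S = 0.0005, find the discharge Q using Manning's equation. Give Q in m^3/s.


For a rectangular channel, the cross-sectional area A = b * y = 1.7 * 1.59 = 2.7 m^2.
The wetted perimeter P = b + 2y = 1.7 + 2*1.59 = 4.88 m.
Hydraulic radius R = A/P = 2.7/4.88 = 0.5539 m.
Velocity V = (1/n)*R^(2/3)*S^(1/2) = (1/0.034)*0.5539^(2/3)*0.0005^(1/2) = 0.4436 m/s.
Discharge Q = A * V = 2.7 * 0.4436 = 1.199 m^3/s.

1.199


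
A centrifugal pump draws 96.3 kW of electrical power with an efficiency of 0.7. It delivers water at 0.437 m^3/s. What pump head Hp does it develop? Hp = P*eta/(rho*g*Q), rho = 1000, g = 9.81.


Pump head formula: Hp = P * eta / (rho * g * Q).
Numerator: P * eta = 96.3 * 1000 * 0.7 = 67410.0 W.
Denominator: rho * g * Q = 1000 * 9.81 * 0.437 = 4286.97.
Hp = 67410.0 / 4286.97 = 15.72 m.

15.72


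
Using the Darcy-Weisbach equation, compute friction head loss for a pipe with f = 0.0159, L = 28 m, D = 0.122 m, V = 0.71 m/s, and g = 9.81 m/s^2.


Darcy-Weisbach equation: h_f = f * (L/D) * V^2/(2g).
f * L/D = 0.0159 * 28/0.122 = 3.6492.
V^2/(2g) = 0.71^2 / (2*9.81) = 0.5041 / 19.62 = 0.0257 m.
h_f = 3.6492 * 0.0257 = 0.094 m.

0.094


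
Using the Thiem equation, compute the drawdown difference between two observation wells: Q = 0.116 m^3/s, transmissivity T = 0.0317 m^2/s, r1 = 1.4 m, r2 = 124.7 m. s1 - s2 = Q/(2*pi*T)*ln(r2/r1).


Thiem equation: s1 - s2 = Q/(2*pi*T) * ln(r2/r1).
ln(r2/r1) = ln(124.7/1.4) = 4.4894.
Q/(2*pi*T) = 0.116 / (2*pi*0.0317) = 0.116 / 0.1992 = 0.5824.
s1 - s2 = 0.5824 * 4.4894 = 2.6146 m.

2.6146


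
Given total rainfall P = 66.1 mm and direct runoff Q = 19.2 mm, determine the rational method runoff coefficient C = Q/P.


The runoff coefficient C = runoff depth / rainfall depth.
C = 19.2 / 66.1
  = 0.2905.

0.2905


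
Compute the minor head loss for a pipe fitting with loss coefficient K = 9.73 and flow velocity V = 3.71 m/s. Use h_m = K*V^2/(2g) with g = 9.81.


Minor loss formula: h_m = K * V^2/(2g).
V^2 = 3.71^2 = 13.7641.
V^2/(2g) = 13.7641 / 19.62 = 0.7015 m.
h_m = 9.73 * 0.7015 = 6.8259 m.

6.8259


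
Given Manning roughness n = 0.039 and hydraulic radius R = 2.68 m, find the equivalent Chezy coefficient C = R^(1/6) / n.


The Chezy coefficient relates to Manning's n through C = R^(1/6) / n.
R^(1/6) = 2.68^(1/6) = 1.178571.
C = 1.178571 / 0.039 = 30.22 m^(1/2)/s.

30.22


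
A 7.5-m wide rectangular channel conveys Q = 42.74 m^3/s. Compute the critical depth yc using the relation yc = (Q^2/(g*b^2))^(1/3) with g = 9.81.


Using yc = (Q^2 / (g * b^2))^(1/3):
Q^2 = 42.74^2 = 1826.71.
g * b^2 = 9.81 * 7.5^2 = 9.81 * 56.25 = 551.81.
Q^2 / (g*b^2) = 1826.71 / 551.81 = 3.3104.
yc = 3.3104^(1/3) = 1.4904 m.

1.4904


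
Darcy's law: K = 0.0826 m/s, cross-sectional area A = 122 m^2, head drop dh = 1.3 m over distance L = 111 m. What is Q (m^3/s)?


Darcy's law: Q = K * A * i, where i = dh/L.
Hydraulic gradient i = 1.3 / 111 = 0.011712.
Q = 0.0826 * 122 * 0.011712
  = 0.118 m^3/s.

0.118


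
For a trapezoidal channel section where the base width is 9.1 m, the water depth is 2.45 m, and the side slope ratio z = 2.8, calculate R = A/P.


For a trapezoidal section with side slope z:
A = (b + z*y)*y = (9.1 + 2.8*2.45)*2.45 = 39.102 m^2.
P = b + 2*y*sqrt(1 + z^2) = 9.1 + 2*2.45*sqrt(1 + 2.8^2) = 23.669 m.
R = A/P = 39.102 / 23.669 = 1.6521 m.

1.6521


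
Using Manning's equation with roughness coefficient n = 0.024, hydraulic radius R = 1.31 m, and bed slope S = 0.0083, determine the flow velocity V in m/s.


Manning's equation gives V = (1/n) * R^(2/3) * S^(1/2).
First, compute R^(2/3) = 1.31^(2/3) = 1.1972.
Next, S^(1/2) = 0.0083^(1/2) = 0.091104.
Then 1/n = 1/0.024 = 41.67.
V = 41.67 * 1.1972 * 0.091104 = 4.5447 m/s.

4.5447


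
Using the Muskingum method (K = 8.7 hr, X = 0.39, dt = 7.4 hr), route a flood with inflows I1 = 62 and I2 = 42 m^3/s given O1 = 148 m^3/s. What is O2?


Muskingum coefficients:
denom = 2*K*(1-X) + dt = 2*8.7*(1-0.39) + 7.4 = 18.014.
C0 = (dt - 2*K*X)/denom = (7.4 - 2*8.7*0.39)/18.014 = 0.0341.
C1 = (dt + 2*K*X)/denom = (7.4 + 2*8.7*0.39)/18.014 = 0.7875.
C2 = (2*K*(1-X) - dt)/denom = 0.1784.
O2 = C0*I2 + C1*I1 + C2*O1
   = 0.0341*42 + 0.7875*62 + 0.1784*148
   = 76.66 m^3/s.

76.66


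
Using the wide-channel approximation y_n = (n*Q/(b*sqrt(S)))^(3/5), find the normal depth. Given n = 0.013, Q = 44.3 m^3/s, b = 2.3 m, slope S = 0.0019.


We use the wide-channel approximation y_n = (n*Q/(b*sqrt(S)))^(3/5).
sqrt(S) = sqrt(0.0019) = 0.043589.
Numerator: n*Q = 0.013 * 44.3 = 0.5759.
Denominator: b*sqrt(S) = 2.3 * 0.043589 = 0.100255.
arg = 5.7444.
y_n = 5.7444^(3/5) = 2.8546 m.

2.8546


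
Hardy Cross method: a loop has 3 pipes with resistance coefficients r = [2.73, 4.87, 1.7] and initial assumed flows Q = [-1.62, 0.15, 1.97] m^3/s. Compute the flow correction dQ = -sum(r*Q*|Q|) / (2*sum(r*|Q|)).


Numerator terms (r*Q*|Q|): 2.73*-1.62*|-1.62| = -7.1646; 4.87*0.15*|0.15| = 0.1096; 1.7*1.97*|1.97| = 6.5975.
Sum of numerator = -0.4575.
Denominator terms (r*|Q|): 2.73*|-1.62| = 4.4226; 4.87*|0.15| = 0.7305; 1.7*|1.97| = 3.349.
2 * sum of denominator = 2 * 8.5021 = 17.0042.
dQ = --0.4575 / 17.0042 = 0.0269 m^3/s.

0.0269


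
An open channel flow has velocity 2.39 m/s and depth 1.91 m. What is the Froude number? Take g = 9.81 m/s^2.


The Froude number is defined as Fr = V / sqrt(g*y).
g*y = 9.81 * 1.91 = 18.7371.
sqrt(g*y) = sqrt(18.7371) = 4.3286.
Fr = 2.39 / 4.3286 = 0.5521.

0.5521


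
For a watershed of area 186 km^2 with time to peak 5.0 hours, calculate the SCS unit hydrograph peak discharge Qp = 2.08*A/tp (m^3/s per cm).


SCS formula: Qp = 2.08 * A / tp.
Qp = 2.08 * 186 / 5.0
   = 386.88 / 5.0
   = 77.38 m^3/s per cm.

77.38


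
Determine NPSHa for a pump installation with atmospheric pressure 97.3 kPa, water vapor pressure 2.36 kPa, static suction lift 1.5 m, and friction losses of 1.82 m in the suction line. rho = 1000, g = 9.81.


NPSHa = p_atm/(rho*g) - z_s - hf_s - p_vap/(rho*g).
p_atm/(rho*g) = 97.3*1000 / (1000*9.81) = 9.918 m.
p_vap/(rho*g) = 2.36*1000 / (1000*9.81) = 0.241 m.
NPSHa = 9.918 - 1.5 - 1.82 - 0.241
      = 6.36 m.

6.36


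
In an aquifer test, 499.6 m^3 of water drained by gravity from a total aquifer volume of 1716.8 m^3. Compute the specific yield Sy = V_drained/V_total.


Specific yield Sy = Volume drained / Total volume.
Sy = 499.6 / 1716.8
   = 0.291.

0.291


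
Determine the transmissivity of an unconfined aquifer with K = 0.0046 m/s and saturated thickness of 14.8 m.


Transmissivity is defined as T = K * h.
T = 0.0046 * 14.8
  = 0.0681 m^2/s.

0.0681


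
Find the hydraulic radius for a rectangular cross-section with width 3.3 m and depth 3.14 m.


For a rectangular section:
Flow area A = b * y = 3.3 * 3.14 = 10.36 m^2.
Wetted perimeter P = b + 2y = 3.3 + 2*3.14 = 9.58 m.
Hydraulic radius R = A/P = 10.36 / 9.58 = 1.0816 m.

1.0816


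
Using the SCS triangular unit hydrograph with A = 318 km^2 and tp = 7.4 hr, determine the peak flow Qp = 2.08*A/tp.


SCS formula: Qp = 2.08 * A / tp.
Qp = 2.08 * 318 / 7.4
   = 661.44 / 7.4
   = 89.38 m^3/s per cm.

89.38


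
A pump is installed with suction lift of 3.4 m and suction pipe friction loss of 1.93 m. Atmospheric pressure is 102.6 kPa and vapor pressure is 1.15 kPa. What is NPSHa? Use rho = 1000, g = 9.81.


NPSHa = p_atm/(rho*g) - z_s - hf_s - p_vap/(rho*g).
p_atm/(rho*g) = 102.6*1000 / (1000*9.81) = 10.459 m.
p_vap/(rho*g) = 1.15*1000 / (1000*9.81) = 0.117 m.
NPSHa = 10.459 - 3.4 - 1.93 - 0.117
      = 5.01 m.

5.01


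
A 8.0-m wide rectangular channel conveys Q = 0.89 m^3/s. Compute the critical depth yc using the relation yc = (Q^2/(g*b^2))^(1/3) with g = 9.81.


Using yc = (Q^2 / (g * b^2))^(1/3):
Q^2 = 0.89^2 = 0.79.
g * b^2 = 9.81 * 8.0^2 = 9.81 * 64.0 = 627.84.
Q^2 / (g*b^2) = 0.79 / 627.84 = 0.0013.
yc = 0.0013^(1/3) = 0.1081 m.

0.1081


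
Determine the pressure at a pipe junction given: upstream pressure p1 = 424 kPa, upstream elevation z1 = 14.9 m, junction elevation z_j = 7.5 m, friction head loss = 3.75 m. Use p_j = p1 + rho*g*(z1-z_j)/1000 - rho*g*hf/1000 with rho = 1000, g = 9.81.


Junction pressure: p_j = p1 + rho*g*(z1 - z_j)/1000 - rho*g*hf/1000.
Elevation term = 1000*9.81*(14.9 - 7.5)/1000 = 72.594 kPa.
Friction term = 1000*9.81*3.75/1000 = 36.788 kPa.
p_j = 424 + 72.594 - 36.788 = 459.81 kPa.

459.81


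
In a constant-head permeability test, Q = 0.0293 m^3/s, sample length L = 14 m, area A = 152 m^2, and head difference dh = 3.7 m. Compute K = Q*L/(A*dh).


From K = Q*L / (A*dh):
Numerator: Q*L = 0.0293 * 14 = 0.4102.
Denominator: A*dh = 152 * 3.7 = 562.4.
K = 0.4102 / 562.4 = 0.000729 m/s.

0.000729


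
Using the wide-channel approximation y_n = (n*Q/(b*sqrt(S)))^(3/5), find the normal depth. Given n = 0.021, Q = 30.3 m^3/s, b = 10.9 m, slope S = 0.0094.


We use the wide-channel approximation y_n = (n*Q/(b*sqrt(S)))^(3/5).
sqrt(S) = sqrt(0.0094) = 0.096954.
Numerator: n*Q = 0.021 * 30.3 = 0.6363.
Denominator: b*sqrt(S) = 10.9 * 0.096954 = 1.056799.
arg = 0.6021.
y_n = 0.6021^(3/5) = 0.7376 m.

0.7376


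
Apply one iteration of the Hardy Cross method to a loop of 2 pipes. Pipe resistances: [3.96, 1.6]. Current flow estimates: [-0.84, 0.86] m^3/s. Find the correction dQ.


Numerator terms (r*Q*|Q|): 3.96*-0.84*|-0.84| = -2.7942; 1.6*0.86*|0.86| = 1.1834.
Sum of numerator = -1.6108.
Denominator terms (r*|Q|): 3.96*|-0.84| = 3.3264; 1.6*|0.86| = 1.376.
2 * sum of denominator = 2 * 4.7024 = 9.4048.
dQ = --1.6108 / 9.4048 = 0.1713 m^3/s.

0.1713


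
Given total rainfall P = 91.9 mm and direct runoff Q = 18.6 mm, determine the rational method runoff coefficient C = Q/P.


The runoff coefficient C = runoff depth / rainfall depth.
C = 18.6 / 91.9
  = 0.2024.

0.2024


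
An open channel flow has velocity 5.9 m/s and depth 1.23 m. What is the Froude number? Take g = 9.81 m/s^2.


The Froude number is defined as Fr = V / sqrt(g*y).
g*y = 9.81 * 1.23 = 12.0663.
sqrt(g*y) = sqrt(12.0663) = 3.4737.
Fr = 5.9 / 3.4737 = 1.6985.

1.6985


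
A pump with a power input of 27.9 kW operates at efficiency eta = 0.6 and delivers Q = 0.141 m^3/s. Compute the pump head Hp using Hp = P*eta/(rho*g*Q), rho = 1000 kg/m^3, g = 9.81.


Pump head formula: Hp = P * eta / (rho * g * Q).
Numerator: P * eta = 27.9 * 1000 * 0.6 = 16740.0 W.
Denominator: rho * g * Q = 1000 * 9.81 * 0.141 = 1383.21.
Hp = 16740.0 / 1383.21 = 12.1 m.

12.1


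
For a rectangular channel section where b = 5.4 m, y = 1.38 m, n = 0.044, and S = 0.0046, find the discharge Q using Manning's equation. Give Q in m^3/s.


For a rectangular channel, the cross-sectional area A = b * y = 5.4 * 1.38 = 7.45 m^2.
The wetted perimeter P = b + 2y = 5.4 + 2*1.38 = 8.16 m.
Hydraulic radius R = A/P = 7.45/8.16 = 0.9132 m.
Velocity V = (1/n)*R^(2/3)*S^(1/2) = (1/0.044)*0.9132^(2/3)*0.0046^(1/2) = 1.4509 m/s.
Discharge Q = A * V = 7.45 * 1.4509 = 10.812 m^3/s.

10.812


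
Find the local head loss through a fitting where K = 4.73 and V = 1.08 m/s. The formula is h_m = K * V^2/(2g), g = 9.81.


Minor loss formula: h_m = K * V^2/(2g).
V^2 = 1.08^2 = 1.1664.
V^2/(2g) = 1.1664 / 19.62 = 0.0594 m.
h_m = 4.73 * 0.0594 = 0.2812 m.

0.2812


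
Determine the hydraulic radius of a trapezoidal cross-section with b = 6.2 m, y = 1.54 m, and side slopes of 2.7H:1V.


For a trapezoidal section with side slope z:
A = (b + z*y)*y = (6.2 + 2.7*1.54)*1.54 = 15.951 m^2.
P = b + 2*y*sqrt(1 + z^2) = 6.2 + 2*1.54*sqrt(1 + 2.7^2) = 15.068 m.
R = A/P = 15.951 / 15.068 = 1.0586 m.

1.0586


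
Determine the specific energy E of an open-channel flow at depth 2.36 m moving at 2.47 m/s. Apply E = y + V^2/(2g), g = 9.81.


Specific energy E = y + V^2/(2g).
Velocity head = V^2/(2g) = 2.47^2 / (2*9.81) = 6.1009 / 19.62 = 0.311 m.
E = 2.36 + 0.311 = 2.671 m.

2.671


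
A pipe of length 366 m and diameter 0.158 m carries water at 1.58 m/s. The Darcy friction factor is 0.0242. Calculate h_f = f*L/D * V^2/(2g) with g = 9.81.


Darcy-Weisbach equation: h_f = f * (L/D) * V^2/(2g).
f * L/D = 0.0242 * 366/0.158 = 56.0582.
V^2/(2g) = 1.58^2 / (2*9.81) = 2.4964 / 19.62 = 0.1272 m.
h_f = 56.0582 * 0.1272 = 7.133 m.

7.133


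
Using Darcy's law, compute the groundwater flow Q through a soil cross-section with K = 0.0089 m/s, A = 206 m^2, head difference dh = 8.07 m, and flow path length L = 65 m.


Darcy's law: Q = K * A * i, where i = dh/L.
Hydraulic gradient i = 8.07 / 65 = 0.124154.
Q = 0.0089 * 206 * 0.124154
  = 0.2276 m^3/s.

0.2276


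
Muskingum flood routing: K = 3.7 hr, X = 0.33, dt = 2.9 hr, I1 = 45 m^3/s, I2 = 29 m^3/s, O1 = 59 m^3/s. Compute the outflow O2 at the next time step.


Muskingum coefficients:
denom = 2*K*(1-X) + dt = 2*3.7*(1-0.33) + 2.9 = 7.858.
C0 = (dt - 2*K*X)/denom = (2.9 - 2*3.7*0.33)/7.858 = 0.0583.
C1 = (dt + 2*K*X)/denom = (2.9 + 2*3.7*0.33)/7.858 = 0.6798.
C2 = (2*K*(1-X) - dt)/denom = 0.2619.
O2 = C0*I2 + C1*I1 + C2*O1
   = 0.0583*29 + 0.6798*45 + 0.2619*59
   = 47.73 m^3/s.

47.73


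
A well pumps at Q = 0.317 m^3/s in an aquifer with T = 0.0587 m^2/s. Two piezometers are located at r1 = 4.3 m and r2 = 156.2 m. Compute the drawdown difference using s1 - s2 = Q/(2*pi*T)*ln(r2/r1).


Thiem equation: s1 - s2 = Q/(2*pi*T) * ln(r2/r1).
ln(r2/r1) = ln(156.2/4.3) = 3.5925.
Q/(2*pi*T) = 0.317 / (2*pi*0.0587) = 0.317 / 0.3688 = 0.8595.
s1 - s2 = 0.8595 * 3.5925 = 3.0877 m.

3.0877


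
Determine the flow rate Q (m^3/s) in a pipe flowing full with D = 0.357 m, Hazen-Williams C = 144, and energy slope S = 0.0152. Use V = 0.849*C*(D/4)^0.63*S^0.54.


For a full circular pipe, R = D/4 = 0.357/4 = 0.0892 m.
V = 0.849 * 144 * 0.0892^0.63 * 0.0152^0.54
  = 0.849 * 144 * 0.218214 * 0.104279
  = 2.7819 m/s.
Pipe area A = pi*D^2/4 = pi*0.357^2/4 = 0.1001 m^2.
Q = A * V = 0.1001 * 2.7819 = 0.2785 m^3/s.

0.2785


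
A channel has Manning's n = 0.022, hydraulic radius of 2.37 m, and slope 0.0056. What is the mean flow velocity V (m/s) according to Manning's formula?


Manning's equation gives V = (1/n) * R^(2/3) * S^(1/2).
First, compute R^(2/3) = 2.37^(2/3) = 1.7776.
Next, S^(1/2) = 0.0056^(1/2) = 0.074833.
Then 1/n = 1/0.022 = 45.45.
V = 45.45 * 1.7776 * 0.074833 = 6.0465 m/s.

6.0465


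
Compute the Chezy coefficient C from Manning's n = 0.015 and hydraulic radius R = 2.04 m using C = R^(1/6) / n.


The Chezy coefficient relates to Manning's n through C = R^(1/6) / n.
R^(1/6) = 2.04^(1/6) = 1.126173.
C = 1.126173 / 0.015 = 75.08 m^(1/2)/s.

75.08


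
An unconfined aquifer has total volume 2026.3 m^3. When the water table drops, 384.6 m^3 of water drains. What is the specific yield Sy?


Specific yield Sy = Volume drained / Total volume.
Sy = 384.6 / 2026.3
   = 0.1898.

0.1898


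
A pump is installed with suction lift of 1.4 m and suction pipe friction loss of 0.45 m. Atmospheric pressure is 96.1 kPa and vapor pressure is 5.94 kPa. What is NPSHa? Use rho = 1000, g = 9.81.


NPSHa = p_atm/(rho*g) - z_s - hf_s - p_vap/(rho*g).
p_atm/(rho*g) = 96.1*1000 / (1000*9.81) = 9.796 m.
p_vap/(rho*g) = 5.94*1000 / (1000*9.81) = 0.606 m.
NPSHa = 9.796 - 1.4 - 0.45 - 0.606
      = 7.34 m.

7.34


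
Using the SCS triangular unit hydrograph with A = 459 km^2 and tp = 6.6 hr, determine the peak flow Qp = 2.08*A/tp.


SCS formula: Qp = 2.08 * A / tp.
Qp = 2.08 * 459 / 6.6
   = 954.72 / 6.6
   = 144.65 m^3/s per cm.

144.65


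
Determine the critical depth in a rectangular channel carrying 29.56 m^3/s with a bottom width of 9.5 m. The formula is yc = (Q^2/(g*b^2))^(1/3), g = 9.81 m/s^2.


Using yc = (Q^2 / (g * b^2))^(1/3):
Q^2 = 29.56^2 = 873.79.
g * b^2 = 9.81 * 9.5^2 = 9.81 * 90.25 = 885.35.
Q^2 / (g*b^2) = 873.79 / 885.35 = 0.9869.
yc = 0.9869^(1/3) = 0.9956 m.

0.9956


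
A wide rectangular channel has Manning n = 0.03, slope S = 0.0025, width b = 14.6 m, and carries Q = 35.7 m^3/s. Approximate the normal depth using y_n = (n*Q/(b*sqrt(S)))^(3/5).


We use the wide-channel approximation y_n = (n*Q/(b*sqrt(S)))^(3/5).
sqrt(S) = sqrt(0.0025) = 0.05.
Numerator: n*Q = 0.03 * 35.7 = 1.071.
Denominator: b*sqrt(S) = 14.6 * 0.05 = 0.73.
arg = 1.4671.
y_n = 1.4671^(3/5) = 1.2586 m.

1.2586


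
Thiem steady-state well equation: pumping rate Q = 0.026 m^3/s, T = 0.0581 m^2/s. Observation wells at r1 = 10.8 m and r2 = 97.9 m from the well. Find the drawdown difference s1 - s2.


Thiem equation: s1 - s2 = Q/(2*pi*T) * ln(r2/r1).
ln(r2/r1) = ln(97.9/10.8) = 2.2044.
Q/(2*pi*T) = 0.026 / (2*pi*0.0581) = 0.026 / 0.3651 = 0.0712.
s1 - s2 = 0.0712 * 2.2044 = 0.157 m.

0.157


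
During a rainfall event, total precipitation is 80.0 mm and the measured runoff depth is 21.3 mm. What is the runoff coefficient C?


The runoff coefficient C = runoff depth / rainfall depth.
C = 21.3 / 80.0
  = 0.2662.

0.2662


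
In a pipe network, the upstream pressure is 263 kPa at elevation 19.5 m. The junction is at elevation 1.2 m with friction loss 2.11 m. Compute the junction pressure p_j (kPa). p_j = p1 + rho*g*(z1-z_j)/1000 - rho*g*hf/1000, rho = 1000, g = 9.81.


Junction pressure: p_j = p1 + rho*g*(z1 - z_j)/1000 - rho*g*hf/1000.
Elevation term = 1000*9.81*(19.5 - 1.2)/1000 = 179.523 kPa.
Friction term = 1000*9.81*2.11/1000 = 20.699 kPa.
p_j = 263 + 179.523 - 20.699 = 421.82 kPa.

421.82


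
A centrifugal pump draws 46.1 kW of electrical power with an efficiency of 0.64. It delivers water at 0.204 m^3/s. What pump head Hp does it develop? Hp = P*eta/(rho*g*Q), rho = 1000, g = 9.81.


Pump head formula: Hp = P * eta / (rho * g * Q).
Numerator: P * eta = 46.1 * 1000 * 0.64 = 29504.0 W.
Denominator: rho * g * Q = 1000 * 9.81 * 0.204 = 2001.24.
Hp = 29504.0 / 2001.24 = 14.74 m.

14.74


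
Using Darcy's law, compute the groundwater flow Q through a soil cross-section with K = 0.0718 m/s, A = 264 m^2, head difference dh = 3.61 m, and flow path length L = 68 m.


Darcy's law: Q = K * A * i, where i = dh/L.
Hydraulic gradient i = 3.61 / 68 = 0.053088.
Q = 0.0718 * 264 * 0.053088
  = 1.0063 m^3/s.

1.0063


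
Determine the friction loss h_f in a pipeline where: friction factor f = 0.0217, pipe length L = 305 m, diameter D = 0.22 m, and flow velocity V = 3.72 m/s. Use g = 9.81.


Darcy-Weisbach equation: h_f = f * (L/D) * V^2/(2g).
f * L/D = 0.0217 * 305/0.22 = 30.0841.
V^2/(2g) = 3.72^2 / (2*9.81) = 13.8384 / 19.62 = 0.7053 m.
h_f = 30.0841 * 0.7053 = 21.219 m.

21.219


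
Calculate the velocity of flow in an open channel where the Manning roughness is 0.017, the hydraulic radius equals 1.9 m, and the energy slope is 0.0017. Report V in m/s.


Manning's equation gives V = (1/n) * R^(2/3) * S^(1/2).
First, compute R^(2/3) = 1.9^(2/3) = 1.534.
Next, S^(1/2) = 0.0017^(1/2) = 0.041231.
Then 1/n = 1/0.017 = 58.82.
V = 58.82 * 1.534 * 0.041231 = 3.7206 m/s.

3.7206


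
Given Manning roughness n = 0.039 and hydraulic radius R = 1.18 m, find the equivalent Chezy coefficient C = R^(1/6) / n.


The Chezy coefficient relates to Manning's n through C = R^(1/6) / n.
R^(1/6) = 1.18^(1/6) = 1.02797.
C = 1.02797 / 0.039 = 26.36 m^(1/2)/s.

26.36
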